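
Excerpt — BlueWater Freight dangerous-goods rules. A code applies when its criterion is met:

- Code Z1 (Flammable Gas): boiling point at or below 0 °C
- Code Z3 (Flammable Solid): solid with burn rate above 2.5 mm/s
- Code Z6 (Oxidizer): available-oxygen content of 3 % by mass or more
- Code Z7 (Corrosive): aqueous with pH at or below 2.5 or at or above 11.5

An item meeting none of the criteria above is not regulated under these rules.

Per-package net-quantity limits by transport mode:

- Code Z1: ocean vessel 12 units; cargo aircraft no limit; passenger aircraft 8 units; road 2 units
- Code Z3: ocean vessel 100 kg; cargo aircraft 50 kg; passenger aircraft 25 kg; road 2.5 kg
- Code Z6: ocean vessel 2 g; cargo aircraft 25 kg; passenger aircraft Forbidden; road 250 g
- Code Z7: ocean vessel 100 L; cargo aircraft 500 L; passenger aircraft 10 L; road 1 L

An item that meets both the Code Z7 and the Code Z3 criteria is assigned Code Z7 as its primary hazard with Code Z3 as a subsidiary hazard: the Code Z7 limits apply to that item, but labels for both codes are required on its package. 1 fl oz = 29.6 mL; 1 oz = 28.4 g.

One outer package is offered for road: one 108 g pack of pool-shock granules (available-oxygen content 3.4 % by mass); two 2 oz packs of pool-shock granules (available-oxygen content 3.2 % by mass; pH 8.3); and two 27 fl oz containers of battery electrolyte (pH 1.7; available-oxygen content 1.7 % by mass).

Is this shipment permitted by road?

No

With available-oxygen content 3.4 % by mass (≥ 3 % by mass), the pool-shock granules fall in Code Z6.
Available-oxygen content 3.2 % by mass meets the Code Z6 criterion (Oxidizer), so the pool-shock granules are Code Z6.
Battery electrolyte: pH 1.7 ≤ 2.5 → Code Z7 (Corrosive).
Code Z6 net quantity: 108 g + (two 2 oz packs = 113.6 g) = 221.6 g.
That is within the Code Z6 road limit of 250 g.
Code Z7 quantity: two 27 fl oz containers = 1598.4 mL.
1598.4 mL exceeds the road limit of 1 L for Code Z7.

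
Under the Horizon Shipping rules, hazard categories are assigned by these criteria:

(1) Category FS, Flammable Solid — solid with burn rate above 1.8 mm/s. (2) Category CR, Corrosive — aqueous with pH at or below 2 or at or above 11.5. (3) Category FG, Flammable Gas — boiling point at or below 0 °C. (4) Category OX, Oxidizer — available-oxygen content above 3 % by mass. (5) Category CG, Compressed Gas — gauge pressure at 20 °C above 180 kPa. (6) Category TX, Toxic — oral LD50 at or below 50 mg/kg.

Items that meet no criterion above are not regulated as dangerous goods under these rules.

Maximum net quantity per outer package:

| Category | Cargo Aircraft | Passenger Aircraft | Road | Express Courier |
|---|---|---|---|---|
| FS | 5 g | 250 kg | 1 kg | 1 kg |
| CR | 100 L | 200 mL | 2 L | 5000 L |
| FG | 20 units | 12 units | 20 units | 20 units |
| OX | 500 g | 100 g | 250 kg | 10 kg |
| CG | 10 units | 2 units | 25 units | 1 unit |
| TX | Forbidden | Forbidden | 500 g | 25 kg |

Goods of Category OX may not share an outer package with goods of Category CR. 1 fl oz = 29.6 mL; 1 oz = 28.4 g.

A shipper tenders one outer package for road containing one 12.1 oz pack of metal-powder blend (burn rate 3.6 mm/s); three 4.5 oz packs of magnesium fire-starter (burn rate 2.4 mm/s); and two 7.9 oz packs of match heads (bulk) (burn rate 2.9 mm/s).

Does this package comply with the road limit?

The metal-powder blend has burn rate 3.6 mm/s, which is > 1.8 mm/s, so it is Category FS (Flammable Solid).
The magnesium fire-starter has burn rate 2.4 mm/s, which is > 1.8 mm/s, so it is Category FS (Flammable Solid).
Match heads (bulk): burn rate 2.9 mm/s > 1.8 mm/s → Category FS (Flammable Solid).
Category FS net quantity: (one 12.1 oz pack = 343.64 g) + (three 4.5 oz packs = 383.4 g) + (two 7.9 oz packs = 448.72 g) = 1175.76 g.
1175.76 g exceeds the road limit of 1 kg for Category FS.

No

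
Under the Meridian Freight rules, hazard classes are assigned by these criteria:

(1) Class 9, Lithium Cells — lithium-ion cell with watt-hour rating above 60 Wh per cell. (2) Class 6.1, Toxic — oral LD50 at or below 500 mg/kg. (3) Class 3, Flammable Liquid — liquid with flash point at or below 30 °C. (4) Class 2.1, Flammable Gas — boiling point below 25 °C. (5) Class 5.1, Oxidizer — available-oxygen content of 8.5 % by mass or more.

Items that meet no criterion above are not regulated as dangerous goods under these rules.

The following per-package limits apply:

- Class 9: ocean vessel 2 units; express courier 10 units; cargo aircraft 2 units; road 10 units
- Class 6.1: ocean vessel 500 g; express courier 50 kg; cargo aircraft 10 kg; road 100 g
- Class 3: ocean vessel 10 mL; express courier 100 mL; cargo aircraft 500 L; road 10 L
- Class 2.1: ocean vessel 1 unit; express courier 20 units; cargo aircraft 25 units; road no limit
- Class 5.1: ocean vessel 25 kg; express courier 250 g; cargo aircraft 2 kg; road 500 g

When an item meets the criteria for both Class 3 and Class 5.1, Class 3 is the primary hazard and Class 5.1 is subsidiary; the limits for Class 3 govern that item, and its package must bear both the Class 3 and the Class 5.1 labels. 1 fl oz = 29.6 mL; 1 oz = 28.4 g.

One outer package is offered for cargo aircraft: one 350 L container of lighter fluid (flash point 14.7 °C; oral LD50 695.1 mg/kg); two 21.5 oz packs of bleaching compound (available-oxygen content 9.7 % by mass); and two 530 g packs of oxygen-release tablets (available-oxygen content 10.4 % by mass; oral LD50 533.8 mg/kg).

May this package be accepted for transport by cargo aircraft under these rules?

Lighter fluid: flash point 14.7 °C ≤ 30 °C → Class 3 (Flammable Liquid).
The bleaching compound has available-oxygen content 9.7 % by mass, which is ≥ 8.5 % by mass, so it is Class 5.1 (Oxidizer).
With available-oxygen content 10.4 % by mass (≥ 8.5 % by mass), the oxygen-release tablets fall in Class 5.1.
Class 5.1 net quantity: (two 21.5 oz packs = 1221.2 g) + (two 530 g packs = 1.06 kg) = 2281.2 g.
2281.2 g exceeds the cargo aircraft limit of 2 kg for Class 5.1.
Class 3 quantity: 350 L.
350 L ≤ 500 L (cargo aircraft limit, Class 3) — within limit.

No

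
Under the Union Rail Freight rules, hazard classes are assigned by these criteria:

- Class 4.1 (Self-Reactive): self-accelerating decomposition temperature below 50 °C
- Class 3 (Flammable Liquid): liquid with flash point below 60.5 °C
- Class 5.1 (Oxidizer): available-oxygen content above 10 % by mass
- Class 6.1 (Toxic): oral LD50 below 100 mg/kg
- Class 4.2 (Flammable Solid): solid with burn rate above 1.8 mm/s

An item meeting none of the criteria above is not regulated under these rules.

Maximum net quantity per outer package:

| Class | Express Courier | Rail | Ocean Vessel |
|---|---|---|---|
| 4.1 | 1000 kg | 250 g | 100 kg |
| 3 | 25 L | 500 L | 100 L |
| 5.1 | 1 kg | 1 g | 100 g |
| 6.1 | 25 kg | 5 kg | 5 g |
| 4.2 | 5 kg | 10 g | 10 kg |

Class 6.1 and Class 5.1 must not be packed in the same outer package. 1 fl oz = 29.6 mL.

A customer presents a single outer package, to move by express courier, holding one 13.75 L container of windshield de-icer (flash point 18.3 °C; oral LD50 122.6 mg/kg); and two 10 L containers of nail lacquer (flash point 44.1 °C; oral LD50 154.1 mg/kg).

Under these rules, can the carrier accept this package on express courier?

No

The windshield de-icer has flash point 18.3 °C, which is < 60.5 °C, so it is Class 3 (Flammable Liquid).
Flash point 44.1 °C meets the Class 3 criterion (Flammable Liquid), so the nail lacquer is Class 3.
Class 3 net quantity: 13.75 L + (two 10 L containers = 20 L) = 33.75 L.
33.75 L exceeds the express courier limit of 25 L for Class 3.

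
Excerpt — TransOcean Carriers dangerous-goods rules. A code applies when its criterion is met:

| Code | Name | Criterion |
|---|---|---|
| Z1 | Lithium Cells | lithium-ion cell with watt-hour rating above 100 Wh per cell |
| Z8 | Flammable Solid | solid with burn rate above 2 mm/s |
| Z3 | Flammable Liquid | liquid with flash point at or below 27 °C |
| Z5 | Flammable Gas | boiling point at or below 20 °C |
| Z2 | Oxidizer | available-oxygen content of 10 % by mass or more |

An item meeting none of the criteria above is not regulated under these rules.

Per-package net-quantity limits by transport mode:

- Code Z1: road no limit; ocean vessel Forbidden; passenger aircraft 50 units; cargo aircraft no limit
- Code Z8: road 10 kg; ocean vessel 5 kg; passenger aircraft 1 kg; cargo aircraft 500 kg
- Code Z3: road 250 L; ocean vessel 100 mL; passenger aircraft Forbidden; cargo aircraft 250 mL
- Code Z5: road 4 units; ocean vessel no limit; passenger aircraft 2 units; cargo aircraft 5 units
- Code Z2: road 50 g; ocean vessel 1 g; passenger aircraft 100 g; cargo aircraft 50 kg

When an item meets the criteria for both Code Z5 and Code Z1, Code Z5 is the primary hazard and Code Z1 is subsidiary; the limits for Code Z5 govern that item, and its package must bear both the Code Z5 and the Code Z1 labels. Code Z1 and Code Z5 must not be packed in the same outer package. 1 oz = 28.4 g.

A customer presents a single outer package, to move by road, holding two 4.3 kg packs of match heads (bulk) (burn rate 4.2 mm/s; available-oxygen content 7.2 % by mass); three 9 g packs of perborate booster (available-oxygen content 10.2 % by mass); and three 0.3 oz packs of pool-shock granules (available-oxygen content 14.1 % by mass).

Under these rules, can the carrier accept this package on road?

Burn rate 4.2 mm/s meets the Code Z8 criterion (Flammable Solid), so the match heads (bulk) are Code Z8.
Available-oxygen content 10.2 % by mass meets the Code Z2 criterion (Oxidizer), so the perborate booster is Code Z2.
The pool-shock granules have available-oxygen content 14.1 % by mass, which is ≥ 10 % by mass, so they are Code Z2 (Oxidizer).
Total Code Z2: (three 9 g packs = 27 g) + (three 0.3 oz packs = 25.56 g) = 52.56 g.
52.56 g exceeds the road limit of 50 g for Code Z2.
Code Z8 quantity: two 4.3 kg packs = 8.6 kg.
8.6 kg ≤ 10 kg (road limit, Code Z8) — within limit.
The segregation rule (Code Z1 with Code Z5) does not apply to Code Z2 with Code Z8.

No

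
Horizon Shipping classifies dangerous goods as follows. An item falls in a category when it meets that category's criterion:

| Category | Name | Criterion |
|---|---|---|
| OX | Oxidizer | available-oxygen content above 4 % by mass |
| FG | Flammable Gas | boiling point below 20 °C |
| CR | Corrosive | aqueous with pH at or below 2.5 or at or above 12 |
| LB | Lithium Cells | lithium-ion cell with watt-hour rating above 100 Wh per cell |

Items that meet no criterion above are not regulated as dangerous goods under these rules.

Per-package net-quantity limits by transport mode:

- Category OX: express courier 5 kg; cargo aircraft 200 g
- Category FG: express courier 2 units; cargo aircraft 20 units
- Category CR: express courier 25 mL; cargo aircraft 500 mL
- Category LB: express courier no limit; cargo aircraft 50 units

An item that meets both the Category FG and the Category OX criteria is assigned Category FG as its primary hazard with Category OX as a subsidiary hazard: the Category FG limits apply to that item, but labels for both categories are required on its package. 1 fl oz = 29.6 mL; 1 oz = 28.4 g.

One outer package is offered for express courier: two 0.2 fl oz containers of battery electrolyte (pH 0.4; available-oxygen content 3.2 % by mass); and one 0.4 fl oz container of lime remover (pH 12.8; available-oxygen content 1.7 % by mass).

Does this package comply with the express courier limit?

The battery electrolyte has pH 0.4, which is ≤ 2.5, so it is Category CR (Corrosive).
The lime remover has pH 12.8, which is ≥ 12, so it is Category CR (Corrosive).
Total Category CR: (two 0.2 fl oz containers = 11.84 mL) + (one 0.4 fl oz container = 11.84 mL) = 23.68 mL.
23.68 mL is within the express courier limit of 25 mL for Category CR.

Yes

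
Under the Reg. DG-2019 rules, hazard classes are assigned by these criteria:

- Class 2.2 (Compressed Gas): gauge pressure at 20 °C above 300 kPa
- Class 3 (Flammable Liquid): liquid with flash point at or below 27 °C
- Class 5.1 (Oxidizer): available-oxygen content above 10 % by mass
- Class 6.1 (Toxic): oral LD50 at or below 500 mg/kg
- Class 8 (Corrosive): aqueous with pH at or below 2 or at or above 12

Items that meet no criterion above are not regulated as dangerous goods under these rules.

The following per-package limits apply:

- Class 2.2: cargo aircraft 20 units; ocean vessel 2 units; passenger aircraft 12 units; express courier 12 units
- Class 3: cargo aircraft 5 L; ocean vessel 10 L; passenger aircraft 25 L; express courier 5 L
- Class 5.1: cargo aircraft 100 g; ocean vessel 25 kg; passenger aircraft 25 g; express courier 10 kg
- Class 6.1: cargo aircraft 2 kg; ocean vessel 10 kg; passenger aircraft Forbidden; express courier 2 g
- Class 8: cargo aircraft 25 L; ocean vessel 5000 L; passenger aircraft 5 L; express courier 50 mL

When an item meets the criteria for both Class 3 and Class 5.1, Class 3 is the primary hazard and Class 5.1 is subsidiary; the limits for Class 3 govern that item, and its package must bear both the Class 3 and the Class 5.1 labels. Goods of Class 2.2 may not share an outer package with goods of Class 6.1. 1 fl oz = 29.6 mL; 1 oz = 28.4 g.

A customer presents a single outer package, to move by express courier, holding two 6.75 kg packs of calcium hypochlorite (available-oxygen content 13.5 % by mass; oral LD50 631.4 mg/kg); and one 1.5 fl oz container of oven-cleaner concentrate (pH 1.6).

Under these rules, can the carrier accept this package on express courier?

With available-oxygen content 13.5 % by mass (> 10 % by mass), the calcium hypochlorite falls in Class 5.1.
The oven-cleaner concentrate has pH 1.6, which is ≤ 2, so it is Class 8 (Corrosive).
Class 5.1 quantity: two 6.75 kg packs = 13.5 kg.
That exceeds the Class 5.1 express courier limit of 10 kg.
Class 8 quantity: one 1.5 fl oz container = 44.4 mL.
44.4 mL ≤ 50 mL (express courier limit, Class 8) — within limit.
The segregation rule (Class 2.2 with Class 6.1) does not apply to Class 5.1 with Class 8.

No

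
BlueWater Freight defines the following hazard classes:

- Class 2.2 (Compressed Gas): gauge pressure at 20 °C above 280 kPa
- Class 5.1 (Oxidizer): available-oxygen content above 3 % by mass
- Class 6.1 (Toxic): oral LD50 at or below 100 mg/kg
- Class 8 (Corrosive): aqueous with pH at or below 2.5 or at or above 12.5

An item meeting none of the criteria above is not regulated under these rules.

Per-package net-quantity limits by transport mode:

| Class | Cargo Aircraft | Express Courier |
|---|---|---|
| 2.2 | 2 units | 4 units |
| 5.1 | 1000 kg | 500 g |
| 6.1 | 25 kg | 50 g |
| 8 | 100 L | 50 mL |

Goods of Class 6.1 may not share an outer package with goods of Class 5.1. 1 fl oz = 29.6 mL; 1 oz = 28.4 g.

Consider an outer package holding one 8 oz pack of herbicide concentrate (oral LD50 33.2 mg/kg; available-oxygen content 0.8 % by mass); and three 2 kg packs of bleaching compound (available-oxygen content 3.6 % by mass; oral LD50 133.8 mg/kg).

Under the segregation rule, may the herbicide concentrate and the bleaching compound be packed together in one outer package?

The herbicide concentrate has oral LD50 33.2 mg/kg, which is ≤ 100 mg/kg, so it is Class 6.1 (Toxic).
Bleaching compound: available-oxygen content 3.6 % by mass > 3 % by mass → Class 5.1 (Oxidizer).
Class 6.1 and Class 5.1 may not share an outer package.

No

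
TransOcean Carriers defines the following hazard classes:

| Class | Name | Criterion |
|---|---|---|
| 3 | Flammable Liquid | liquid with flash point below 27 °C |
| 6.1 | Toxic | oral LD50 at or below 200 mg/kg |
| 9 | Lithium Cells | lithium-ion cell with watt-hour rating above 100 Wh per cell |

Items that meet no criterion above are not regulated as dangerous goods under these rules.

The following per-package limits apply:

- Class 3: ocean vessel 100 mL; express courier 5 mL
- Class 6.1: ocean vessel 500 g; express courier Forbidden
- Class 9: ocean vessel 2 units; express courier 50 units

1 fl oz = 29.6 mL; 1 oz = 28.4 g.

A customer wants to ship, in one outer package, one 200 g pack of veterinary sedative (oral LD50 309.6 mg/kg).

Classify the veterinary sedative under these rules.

oral LD50 309.6 mg/kg is not below 200 mg/kg, so Class 6.1 does not apply.
No criterion is met, so the item is not regulated.

Not regulated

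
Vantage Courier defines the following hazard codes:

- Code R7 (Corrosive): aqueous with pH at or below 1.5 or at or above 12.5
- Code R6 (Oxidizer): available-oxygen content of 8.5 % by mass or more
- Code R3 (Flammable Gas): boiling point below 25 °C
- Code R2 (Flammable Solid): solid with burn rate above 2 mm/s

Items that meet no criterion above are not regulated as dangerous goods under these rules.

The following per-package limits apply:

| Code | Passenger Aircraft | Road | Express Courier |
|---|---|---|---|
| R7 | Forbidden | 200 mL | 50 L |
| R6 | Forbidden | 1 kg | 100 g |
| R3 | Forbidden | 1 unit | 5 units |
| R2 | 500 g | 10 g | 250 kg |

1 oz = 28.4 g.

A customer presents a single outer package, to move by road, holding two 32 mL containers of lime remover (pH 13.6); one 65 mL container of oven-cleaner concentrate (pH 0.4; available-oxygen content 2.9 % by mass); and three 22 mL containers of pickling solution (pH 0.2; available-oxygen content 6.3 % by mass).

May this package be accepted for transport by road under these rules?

Yes

The lime remover has pH 13.6, which is ≥ 12.5, so it is Code R7 (Corrosive).
The oven-cleaner concentrate has pH 0.4, which is ≤ 1.5, so it is Code R7 (Corrosive).
With pH 0.2 (≤ 1.5), the pickling solution falls in Code R7.
Code R7 net quantity: (two 32 mL containers = 64 mL) + 65 mL + (three 22 mL containers = 66 mL) = 195 mL.
195 mL is within the road limit of 200 mL for Code R7.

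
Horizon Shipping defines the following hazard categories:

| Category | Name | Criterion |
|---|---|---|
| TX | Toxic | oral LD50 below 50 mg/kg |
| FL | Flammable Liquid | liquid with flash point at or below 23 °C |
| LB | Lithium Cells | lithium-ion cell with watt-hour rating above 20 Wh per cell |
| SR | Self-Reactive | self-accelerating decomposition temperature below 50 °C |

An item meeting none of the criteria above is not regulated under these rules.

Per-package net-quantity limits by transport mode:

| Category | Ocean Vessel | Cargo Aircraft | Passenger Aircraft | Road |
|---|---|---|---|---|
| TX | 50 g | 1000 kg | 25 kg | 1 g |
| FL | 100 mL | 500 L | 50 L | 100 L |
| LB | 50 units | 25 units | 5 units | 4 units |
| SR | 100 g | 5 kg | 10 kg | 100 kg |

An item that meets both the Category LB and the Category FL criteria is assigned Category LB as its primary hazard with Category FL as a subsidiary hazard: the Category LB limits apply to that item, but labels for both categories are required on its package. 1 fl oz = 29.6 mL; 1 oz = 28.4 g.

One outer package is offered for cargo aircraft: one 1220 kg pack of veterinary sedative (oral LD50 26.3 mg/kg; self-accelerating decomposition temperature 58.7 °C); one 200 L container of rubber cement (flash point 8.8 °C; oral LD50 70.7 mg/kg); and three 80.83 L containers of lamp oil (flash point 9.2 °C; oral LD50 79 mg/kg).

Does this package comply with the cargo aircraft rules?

The veterinary sedative has oral LD50 26.3 mg/kg, which is < 50 mg/kg, so it is Category TX (Toxic).
With flash point 8.8 °C (≤ 23 °C), the rubber cement falls in Category FL.
Lamp oil: flash point 9.2 °C ≤ 23 °C → Category FL (Flammable Liquid).
Category TX quantity: 1220 kg.
1220 kg > 1000 kg (cargo aircraft limit, Category TX) — over the limit.
Total Category FL: 200 L + (three 80.83 L containers = 242.49 L) = 442.49 L.
That is within the Category FL cargo aircraft limit of 500 L.

No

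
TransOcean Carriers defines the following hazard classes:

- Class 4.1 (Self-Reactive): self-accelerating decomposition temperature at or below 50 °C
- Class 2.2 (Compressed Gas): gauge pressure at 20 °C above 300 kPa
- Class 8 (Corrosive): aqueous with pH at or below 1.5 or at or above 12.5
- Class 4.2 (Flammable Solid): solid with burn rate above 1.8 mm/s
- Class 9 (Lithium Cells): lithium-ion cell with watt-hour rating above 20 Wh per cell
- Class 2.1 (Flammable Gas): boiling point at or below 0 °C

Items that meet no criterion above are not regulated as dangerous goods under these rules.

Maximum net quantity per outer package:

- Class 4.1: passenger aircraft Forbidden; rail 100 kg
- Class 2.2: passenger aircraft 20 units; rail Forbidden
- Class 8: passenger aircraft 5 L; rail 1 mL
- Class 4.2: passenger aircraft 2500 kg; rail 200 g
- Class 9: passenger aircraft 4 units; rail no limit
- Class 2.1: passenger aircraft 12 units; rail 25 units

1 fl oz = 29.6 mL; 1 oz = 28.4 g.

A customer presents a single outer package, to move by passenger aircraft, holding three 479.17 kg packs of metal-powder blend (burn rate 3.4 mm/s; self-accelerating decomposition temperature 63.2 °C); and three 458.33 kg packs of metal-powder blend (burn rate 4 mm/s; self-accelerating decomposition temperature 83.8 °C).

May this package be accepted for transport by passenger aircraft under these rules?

No

The metal-powder blend has burn rate 3.4 mm/s, which is > 1.8 mm/s, so it is Class 4.2 (Flammable Solid).
The metal-powder blend has burn rate 4 mm/s, which is > 1.8 mm/s, so it is Class 4.2 (Flammable Solid).
Total Class 4.2: (three 479.17 kg packs = 1437.51 kg) + (three 458.33 kg packs = 1374.99 kg) = 2812.5 kg.
That exceeds the Class 4.2 passenger aircraft limit of 2500 kg.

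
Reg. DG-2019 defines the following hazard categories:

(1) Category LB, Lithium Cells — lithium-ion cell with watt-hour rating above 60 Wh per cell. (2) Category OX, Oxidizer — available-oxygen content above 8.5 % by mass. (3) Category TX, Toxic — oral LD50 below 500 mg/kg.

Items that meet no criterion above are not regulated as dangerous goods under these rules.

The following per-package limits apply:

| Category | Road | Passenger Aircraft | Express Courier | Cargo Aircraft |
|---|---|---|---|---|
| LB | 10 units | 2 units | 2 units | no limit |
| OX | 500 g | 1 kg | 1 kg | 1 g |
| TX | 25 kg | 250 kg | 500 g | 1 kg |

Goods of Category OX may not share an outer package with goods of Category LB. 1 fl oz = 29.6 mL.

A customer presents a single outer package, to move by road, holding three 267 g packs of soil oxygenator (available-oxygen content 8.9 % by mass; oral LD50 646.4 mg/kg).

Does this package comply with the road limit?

No

The soil oxygenator has available-oxygen content 8.9 % by mass, which is > 8.5 % by mass, so it is Category OX (Oxidizer).
Category OX quantity: three 267 g packs = 801 g.
That exceeds the Category OX road limit of 500 g.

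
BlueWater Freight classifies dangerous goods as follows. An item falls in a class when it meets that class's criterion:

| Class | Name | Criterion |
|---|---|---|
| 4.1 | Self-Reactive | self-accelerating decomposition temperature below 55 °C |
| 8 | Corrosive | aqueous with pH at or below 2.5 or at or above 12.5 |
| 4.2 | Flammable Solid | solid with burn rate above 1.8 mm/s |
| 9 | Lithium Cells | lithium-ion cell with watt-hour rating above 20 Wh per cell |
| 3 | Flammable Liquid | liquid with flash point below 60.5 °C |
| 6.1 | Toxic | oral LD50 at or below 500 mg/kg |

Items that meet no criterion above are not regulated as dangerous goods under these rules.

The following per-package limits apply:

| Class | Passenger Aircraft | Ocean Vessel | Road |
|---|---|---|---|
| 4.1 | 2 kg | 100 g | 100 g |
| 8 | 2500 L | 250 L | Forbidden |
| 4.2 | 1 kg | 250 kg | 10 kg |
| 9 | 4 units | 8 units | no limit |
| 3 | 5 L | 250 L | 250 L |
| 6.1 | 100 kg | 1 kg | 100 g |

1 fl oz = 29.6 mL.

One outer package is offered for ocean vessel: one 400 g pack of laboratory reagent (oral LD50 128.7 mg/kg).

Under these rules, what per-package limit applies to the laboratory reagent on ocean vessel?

The laboratory reagent has oral LD50 128.7 mg/kg, which is ≤ 500 mg/kg, so it is Class 6.1 (Toxic).
The ocean vessel limit for Class 6.1 is 1 kg.

1 kg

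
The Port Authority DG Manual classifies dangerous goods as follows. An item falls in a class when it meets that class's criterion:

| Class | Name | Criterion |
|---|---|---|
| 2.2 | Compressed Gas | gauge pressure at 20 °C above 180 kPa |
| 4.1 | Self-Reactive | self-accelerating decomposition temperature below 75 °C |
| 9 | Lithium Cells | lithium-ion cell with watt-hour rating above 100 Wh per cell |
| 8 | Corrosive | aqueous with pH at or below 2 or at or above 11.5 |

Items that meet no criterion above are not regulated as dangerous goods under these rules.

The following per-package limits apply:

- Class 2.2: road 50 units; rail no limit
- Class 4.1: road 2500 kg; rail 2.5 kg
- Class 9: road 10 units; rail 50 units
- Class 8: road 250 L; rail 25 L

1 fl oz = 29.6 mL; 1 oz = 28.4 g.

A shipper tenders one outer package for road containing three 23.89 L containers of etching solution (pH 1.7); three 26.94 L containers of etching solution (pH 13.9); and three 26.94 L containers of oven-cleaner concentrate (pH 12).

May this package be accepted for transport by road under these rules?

Yes

Etching solution: pH 1.7 ≤ 2 → Class 8 (Corrosive).
The etching solution has pH 13.9, which is ≥ 11.5, so it is Class 8 (Corrosive).
pH 12 meets the Class 8 criterion (Corrosive), so the oven-cleaner concentrate is Class 8.
Total Class 8: (three 23.89 L containers = 71.67 L) + (three 26.94 L containers = 80.82 L) + (three 26.94 L containers = 80.82 L) = 233.31 L.
233.31 L ≤ 250 L (road limit, Class 8) — within limit.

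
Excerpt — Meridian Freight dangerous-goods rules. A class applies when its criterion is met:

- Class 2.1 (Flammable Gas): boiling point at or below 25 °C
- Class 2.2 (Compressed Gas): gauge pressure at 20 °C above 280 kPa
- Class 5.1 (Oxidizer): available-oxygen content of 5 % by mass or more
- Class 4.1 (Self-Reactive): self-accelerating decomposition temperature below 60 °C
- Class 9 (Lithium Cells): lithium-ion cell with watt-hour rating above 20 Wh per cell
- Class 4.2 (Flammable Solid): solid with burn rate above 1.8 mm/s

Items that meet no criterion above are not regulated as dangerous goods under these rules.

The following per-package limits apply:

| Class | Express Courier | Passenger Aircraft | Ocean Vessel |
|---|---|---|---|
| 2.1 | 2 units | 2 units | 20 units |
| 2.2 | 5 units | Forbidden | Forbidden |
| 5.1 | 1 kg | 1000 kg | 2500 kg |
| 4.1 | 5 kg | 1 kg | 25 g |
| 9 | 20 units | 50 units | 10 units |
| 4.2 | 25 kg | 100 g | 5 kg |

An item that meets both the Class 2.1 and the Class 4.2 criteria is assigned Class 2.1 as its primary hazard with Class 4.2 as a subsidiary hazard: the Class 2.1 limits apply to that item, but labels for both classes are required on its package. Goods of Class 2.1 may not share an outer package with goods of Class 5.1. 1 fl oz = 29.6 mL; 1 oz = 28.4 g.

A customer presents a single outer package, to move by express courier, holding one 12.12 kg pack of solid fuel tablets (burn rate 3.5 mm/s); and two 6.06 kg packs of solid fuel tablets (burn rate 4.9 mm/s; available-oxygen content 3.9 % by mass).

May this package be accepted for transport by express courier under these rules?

Yes

Burn rate 3.5 mm/s meets the Class 4.2 criterion (Flammable Solid), so the solid fuel tablets are Class 4.2.
Burn rate 4.9 mm/s meets the Class 4.2 criterion (Flammable Solid), so the solid fuel tablets are Class 4.2.
Class 4.2 net quantity: 12.12 kg + (two 6.06 kg packs = 12.12 kg) = 24.24 kg.
That is within the Class 4.2 express courier limit of 25 kg.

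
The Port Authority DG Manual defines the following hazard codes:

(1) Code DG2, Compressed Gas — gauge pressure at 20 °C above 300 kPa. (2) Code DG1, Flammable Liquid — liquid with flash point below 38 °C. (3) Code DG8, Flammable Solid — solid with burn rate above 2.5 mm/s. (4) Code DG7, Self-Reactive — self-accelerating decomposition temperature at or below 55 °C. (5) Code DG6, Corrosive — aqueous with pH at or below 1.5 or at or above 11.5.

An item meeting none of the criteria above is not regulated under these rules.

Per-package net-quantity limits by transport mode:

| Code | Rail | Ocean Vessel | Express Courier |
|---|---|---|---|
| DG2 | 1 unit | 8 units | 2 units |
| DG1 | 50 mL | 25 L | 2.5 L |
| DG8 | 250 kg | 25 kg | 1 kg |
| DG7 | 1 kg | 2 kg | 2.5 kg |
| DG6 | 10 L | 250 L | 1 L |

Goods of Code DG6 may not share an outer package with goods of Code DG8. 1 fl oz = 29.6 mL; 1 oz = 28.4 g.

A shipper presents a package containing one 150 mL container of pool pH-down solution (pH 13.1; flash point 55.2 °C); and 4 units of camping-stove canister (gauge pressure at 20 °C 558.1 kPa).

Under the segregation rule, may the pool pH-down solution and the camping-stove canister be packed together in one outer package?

Yes

The pool pH-down solution has pH 13.1, which is ≥ 11.5, so it is Code DG6 (Corrosive).
The camping-stove canister has gauge pressure at 20 °C 558.1 kPa, which is > 300 kPa, so it is Code DG2 (Compressed Gas).
No segregation rule bars Code DG6 with Code DG2.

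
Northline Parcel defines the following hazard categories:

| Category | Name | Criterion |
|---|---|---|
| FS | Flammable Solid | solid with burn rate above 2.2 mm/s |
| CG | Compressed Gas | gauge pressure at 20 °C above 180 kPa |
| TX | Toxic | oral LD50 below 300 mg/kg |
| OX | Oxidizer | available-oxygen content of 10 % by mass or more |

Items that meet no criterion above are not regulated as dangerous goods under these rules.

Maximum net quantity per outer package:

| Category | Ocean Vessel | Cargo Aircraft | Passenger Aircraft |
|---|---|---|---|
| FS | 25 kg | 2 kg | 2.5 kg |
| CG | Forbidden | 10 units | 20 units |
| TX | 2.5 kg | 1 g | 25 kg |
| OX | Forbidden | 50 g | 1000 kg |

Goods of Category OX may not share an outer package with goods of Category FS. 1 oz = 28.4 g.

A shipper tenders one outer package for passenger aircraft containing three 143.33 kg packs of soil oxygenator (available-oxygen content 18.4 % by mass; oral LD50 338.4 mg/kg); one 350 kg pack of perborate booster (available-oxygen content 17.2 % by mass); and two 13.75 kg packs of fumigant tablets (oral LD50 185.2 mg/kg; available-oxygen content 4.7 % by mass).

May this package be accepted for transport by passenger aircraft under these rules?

With available-oxygen content 18.4 % by mass (≥ 10 % by mass), the soil oxygenator falls in Category OX.
Perborate booster: available-oxygen content 17.2 % by mass ≥ 10 % by mass → Category OX (Oxidizer).
Fumigant tablets: oral LD50 185.2 mg/kg < 300 mg/kg → Category TX (Toxic).
Category TX quantity: two 13.75 kg packs = 27.5 kg.
27.5 kg > 25 kg (passenger aircraft limit, Category TX) — over the limit.
Total Category OX: (three 143.33 kg packs = 429.99 kg) + 350 kg = 779.99 kg.
779.99 kg ≤ 1000 kg (passenger aircraft limit, Category OX) — within limit.
The segregation rule (Category OX with Category FS) does not apply to Category TX with Category OX.

No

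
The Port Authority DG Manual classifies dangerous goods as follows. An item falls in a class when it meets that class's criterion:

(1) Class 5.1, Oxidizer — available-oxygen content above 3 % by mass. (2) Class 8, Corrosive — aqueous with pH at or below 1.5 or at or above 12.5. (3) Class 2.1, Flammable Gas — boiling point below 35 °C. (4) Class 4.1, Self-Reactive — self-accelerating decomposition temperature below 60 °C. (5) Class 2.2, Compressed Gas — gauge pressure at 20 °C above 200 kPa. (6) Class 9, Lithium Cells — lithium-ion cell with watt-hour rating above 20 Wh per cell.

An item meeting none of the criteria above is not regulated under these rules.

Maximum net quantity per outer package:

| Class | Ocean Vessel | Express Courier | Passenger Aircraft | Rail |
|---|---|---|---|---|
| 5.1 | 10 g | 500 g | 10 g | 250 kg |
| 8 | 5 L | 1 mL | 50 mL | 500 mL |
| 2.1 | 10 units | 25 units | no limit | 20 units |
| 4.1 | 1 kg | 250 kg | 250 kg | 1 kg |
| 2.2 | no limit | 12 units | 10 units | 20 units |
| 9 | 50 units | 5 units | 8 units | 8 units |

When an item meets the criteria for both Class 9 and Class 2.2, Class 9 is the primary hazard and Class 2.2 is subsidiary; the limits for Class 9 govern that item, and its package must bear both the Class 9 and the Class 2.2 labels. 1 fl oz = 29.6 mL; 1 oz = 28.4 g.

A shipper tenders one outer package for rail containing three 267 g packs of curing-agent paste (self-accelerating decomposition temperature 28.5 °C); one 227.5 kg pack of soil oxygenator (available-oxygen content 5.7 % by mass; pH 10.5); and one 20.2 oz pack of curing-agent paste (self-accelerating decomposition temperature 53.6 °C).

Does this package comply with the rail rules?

No

Self-accelerating decomposition temperature 28.5 °C meets the Class 4.1 criterion (Self-Reactive), so the curing-agent paste is Class 4.1.
The soil oxygenator has available-oxygen content 5.7 % by mass, which is > 3 % by mass, so it is Class 5.1 (Oxidizer).
The curing-agent paste has self-accelerating decomposition temperature 53.6 °C, which is < 60 °C, so it is Class 4.1 (Self-Reactive).
Total Class 4.1: (three 267 g packs = 801 g) + (one 20.2 oz pack = 573.68 g) = 1374.68 g.
That exceeds the Class 4.1 rail limit of 1 kg.
Class 5.1 quantity: 227.5 kg.
227.5 kg is within the rail limit of 250 kg for Class 5.1.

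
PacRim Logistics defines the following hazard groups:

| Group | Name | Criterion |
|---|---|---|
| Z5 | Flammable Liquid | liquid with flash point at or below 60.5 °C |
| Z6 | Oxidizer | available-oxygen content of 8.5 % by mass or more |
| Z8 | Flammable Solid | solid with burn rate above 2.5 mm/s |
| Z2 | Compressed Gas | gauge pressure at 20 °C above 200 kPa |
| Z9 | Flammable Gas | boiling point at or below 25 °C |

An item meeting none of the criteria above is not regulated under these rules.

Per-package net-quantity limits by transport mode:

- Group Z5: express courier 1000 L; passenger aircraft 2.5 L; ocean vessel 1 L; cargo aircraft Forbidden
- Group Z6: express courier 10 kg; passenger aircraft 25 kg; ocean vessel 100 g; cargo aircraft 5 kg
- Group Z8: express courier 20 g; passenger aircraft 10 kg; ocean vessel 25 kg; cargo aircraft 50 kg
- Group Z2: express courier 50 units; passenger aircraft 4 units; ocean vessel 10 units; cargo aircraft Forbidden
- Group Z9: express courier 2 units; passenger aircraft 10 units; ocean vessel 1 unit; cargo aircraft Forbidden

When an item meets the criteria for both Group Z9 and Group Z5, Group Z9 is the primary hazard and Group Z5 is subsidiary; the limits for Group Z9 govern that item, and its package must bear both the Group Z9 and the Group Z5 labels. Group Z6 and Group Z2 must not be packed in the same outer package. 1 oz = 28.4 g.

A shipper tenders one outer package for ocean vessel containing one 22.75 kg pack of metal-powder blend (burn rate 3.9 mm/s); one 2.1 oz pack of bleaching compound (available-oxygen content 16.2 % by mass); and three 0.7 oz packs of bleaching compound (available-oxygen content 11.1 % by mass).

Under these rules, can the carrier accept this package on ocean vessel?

No

The metal-powder blend has burn rate 3.9 mm/s, which is > 2.5 mm/s, so it is Group Z8 (Flammable Solid).
Available-oxygen content 16.2 % by mass meets the Group Z6 criterion (Oxidizer), so the bleaching compound is Group Z6.
Available-oxygen content 11.1 % by mass meets the Group Z6 criterion (Oxidizer), so the bleaching compound is Group Z6.
Group Z6 net quantity: (one 2.1 oz pack = 59.64 g) + (three 0.7 oz packs = 59.64 g) = 119.28 g.
119.28 g > 100 g (ocean vessel limit, Group Z6) — over the limit.
Group Z8 quantity: 22.75 kg.
22.75 kg ≤ 25 kg (ocean vessel limit, Group Z8) — within limit.
The segregation rule (Group Z6 with Group Z2) does not apply to Group Z6 with Group Z8.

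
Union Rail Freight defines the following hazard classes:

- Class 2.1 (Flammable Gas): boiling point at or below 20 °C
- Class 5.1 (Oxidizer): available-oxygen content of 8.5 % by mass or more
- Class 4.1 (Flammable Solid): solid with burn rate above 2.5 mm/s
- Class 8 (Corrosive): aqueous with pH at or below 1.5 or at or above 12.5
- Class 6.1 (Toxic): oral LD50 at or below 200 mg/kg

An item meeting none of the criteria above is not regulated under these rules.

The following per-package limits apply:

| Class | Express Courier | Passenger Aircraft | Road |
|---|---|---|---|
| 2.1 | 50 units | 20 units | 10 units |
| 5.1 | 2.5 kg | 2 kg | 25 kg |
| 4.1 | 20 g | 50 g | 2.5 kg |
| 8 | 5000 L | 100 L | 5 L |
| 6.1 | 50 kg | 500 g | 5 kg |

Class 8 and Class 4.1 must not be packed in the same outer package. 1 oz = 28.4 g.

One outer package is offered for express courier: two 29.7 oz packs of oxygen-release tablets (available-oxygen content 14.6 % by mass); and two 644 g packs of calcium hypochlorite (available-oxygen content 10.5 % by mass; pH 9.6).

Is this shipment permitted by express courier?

The oxygen-release tablets have available-oxygen content 14.6 % by mass, which is ≥ 8.5 % by mass, so they are Class 5.1 (Oxidizer).
With available-oxygen content 10.5 % by mass (≥ 8.5 % by mass), the calcium hypochlorite falls in Class 5.1.
Total Class 5.1: (two 29.7 oz packs = 1686.96 g) + (two 644 g packs = 1.288 kg) = 2974.96 g.
2974.96 g exceeds the express courier limit of 2.5 kg for Class 5.1.

No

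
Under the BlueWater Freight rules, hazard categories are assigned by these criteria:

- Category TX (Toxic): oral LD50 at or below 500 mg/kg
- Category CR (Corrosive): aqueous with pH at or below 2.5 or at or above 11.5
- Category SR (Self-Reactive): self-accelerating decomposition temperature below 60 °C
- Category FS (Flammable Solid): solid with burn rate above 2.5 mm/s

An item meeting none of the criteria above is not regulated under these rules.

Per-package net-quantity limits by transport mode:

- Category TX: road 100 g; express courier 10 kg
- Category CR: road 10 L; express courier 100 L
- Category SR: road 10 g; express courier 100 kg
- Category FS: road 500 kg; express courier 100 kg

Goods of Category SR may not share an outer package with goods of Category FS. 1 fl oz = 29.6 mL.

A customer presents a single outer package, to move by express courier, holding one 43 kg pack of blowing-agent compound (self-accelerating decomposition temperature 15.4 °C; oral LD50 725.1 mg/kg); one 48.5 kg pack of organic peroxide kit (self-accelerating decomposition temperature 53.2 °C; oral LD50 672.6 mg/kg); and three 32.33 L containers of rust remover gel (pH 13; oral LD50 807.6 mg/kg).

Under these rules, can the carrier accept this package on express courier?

With self-accelerating decomposition temperature 15.4 °C (< 60 °C), the blowing-agent compound falls in Category SR.
The organic peroxide kit has self-accelerating decomposition temperature 53.2 °C, which is < 60 °C, so it is Category SR (Self-Reactive).
With pH 13 (≥ 11.5), the rust remover gel falls in Category CR.
Category SR net quantity: 43 kg + 48.5 kg = 91.5 kg.
91.5 kg ≤ 100 kg (express courier limit, Category SR) — within limit.
Category CR quantity: three 32.33 L containers = 96.99 L.
96.99 L is within the express courier limit of 100 L for Category CR.
The segregation rule (Category SR with Category FS) does not apply to Category SR with Category CR.
Every hazard category is within its express courier limit and no segregation rule is violated.

Yes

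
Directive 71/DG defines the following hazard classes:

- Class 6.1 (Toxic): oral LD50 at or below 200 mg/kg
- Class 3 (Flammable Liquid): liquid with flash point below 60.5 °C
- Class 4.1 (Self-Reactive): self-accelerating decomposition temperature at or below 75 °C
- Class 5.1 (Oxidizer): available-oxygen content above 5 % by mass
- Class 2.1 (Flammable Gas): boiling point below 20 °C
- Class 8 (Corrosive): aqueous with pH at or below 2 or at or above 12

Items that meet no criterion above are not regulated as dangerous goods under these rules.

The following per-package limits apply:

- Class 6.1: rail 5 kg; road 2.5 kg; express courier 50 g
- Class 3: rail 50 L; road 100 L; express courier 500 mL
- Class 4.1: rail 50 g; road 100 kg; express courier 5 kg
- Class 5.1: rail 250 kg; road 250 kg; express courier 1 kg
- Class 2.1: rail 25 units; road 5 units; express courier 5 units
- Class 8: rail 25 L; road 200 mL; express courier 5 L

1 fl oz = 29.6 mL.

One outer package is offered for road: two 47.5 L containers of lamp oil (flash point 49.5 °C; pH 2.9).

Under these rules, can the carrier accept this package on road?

Yes

Flash point 49.5 °C meets the Class 3 criterion (Flammable Liquid), so the lamp oil is Class 3.
Class 3 quantity: two 47.5 L containers = 95 L.
95 L is within the road limit of 100 L for Class 3.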